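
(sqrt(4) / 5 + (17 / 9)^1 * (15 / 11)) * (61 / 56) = 29951 / 9240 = 3.24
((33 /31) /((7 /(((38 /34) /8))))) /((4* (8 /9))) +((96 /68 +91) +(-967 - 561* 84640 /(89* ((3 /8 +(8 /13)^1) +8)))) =-5061306886701 /84050176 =-60217.68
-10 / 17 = -0.59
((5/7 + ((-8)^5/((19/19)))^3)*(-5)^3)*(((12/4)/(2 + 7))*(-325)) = -3335185270920465625/7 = -476455038702923660.71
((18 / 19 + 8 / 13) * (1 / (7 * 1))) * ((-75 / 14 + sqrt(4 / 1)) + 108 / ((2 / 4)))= 44197 / 931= 47.47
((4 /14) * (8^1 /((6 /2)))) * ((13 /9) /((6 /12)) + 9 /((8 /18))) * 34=16184 /27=599.41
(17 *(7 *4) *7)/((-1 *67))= -3332/67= -49.73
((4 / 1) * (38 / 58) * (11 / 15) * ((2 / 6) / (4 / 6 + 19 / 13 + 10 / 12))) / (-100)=-0.00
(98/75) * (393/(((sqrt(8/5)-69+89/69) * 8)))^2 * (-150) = -2458592712303098805/23805546684856448-907447100785785 * sqrt(10)/743923333901764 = -107.14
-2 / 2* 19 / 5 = -19 / 5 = -3.80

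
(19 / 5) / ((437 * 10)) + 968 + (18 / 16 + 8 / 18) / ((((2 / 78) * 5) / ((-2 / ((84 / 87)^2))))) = 5094423169 / 5409600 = 941.74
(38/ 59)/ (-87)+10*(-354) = -18170858/ 5133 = -3540.01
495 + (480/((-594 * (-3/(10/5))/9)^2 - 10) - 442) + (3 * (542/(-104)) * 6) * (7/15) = 11801809/1272830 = 9.27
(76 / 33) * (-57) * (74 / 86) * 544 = -29064832 / 473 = -61447.85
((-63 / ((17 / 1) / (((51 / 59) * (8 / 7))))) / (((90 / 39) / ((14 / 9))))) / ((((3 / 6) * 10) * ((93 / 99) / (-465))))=72072 / 295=244.31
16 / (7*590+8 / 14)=56 / 14457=0.00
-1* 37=-37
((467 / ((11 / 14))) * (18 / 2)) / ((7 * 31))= 8406 / 341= 24.65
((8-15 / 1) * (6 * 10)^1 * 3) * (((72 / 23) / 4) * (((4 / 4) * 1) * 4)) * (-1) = 90720 / 23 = 3944.35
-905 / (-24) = 905 / 24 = 37.71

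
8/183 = 0.04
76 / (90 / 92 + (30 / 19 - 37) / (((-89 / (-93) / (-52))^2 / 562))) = -526144504 / 406894471046361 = -0.00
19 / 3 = 6.33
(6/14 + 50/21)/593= 0.00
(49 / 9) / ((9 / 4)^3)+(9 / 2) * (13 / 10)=830357 / 131220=6.33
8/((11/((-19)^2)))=2888/11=262.55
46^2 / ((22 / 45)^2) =1071225 / 121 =8853.10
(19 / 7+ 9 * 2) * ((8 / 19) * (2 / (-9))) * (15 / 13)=-11600 / 5187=-2.24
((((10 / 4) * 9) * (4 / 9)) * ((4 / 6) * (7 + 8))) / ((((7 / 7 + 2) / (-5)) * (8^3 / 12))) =-125 / 32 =-3.91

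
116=116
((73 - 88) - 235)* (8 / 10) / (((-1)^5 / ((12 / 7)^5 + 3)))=59850600 / 16807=3561.05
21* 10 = 210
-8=-8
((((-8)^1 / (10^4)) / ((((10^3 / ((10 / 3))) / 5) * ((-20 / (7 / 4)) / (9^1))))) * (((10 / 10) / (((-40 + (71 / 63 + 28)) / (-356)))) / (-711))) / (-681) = 4361 / 6142052500000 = 0.00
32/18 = 1.78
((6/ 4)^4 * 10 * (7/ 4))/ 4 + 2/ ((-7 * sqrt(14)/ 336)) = 2835/ 128-48 * sqrt(14)/ 7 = -3.51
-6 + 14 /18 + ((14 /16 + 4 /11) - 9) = -10283 /792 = -12.98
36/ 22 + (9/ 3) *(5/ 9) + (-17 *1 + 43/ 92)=-40165/ 3036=-13.23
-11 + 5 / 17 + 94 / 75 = -12052 / 1275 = -9.45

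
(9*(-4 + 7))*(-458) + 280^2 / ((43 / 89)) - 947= 6405141 / 43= 148956.77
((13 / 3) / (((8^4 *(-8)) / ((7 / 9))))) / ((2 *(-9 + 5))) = 91 / 7077888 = 0.00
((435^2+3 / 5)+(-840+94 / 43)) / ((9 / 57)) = 769564106 / 645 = 1193122.64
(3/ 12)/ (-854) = -1/ 3416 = -0.00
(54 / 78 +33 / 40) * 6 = 2367 / 260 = 9.10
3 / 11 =0.27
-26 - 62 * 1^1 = -88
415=415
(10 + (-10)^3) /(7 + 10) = -58.24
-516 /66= -86 /11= -7.82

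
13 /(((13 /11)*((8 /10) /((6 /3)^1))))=55 /2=27.50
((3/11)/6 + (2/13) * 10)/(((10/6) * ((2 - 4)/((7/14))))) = -0.24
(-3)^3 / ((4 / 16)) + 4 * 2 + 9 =-91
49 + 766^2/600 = 154039/150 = 1026.93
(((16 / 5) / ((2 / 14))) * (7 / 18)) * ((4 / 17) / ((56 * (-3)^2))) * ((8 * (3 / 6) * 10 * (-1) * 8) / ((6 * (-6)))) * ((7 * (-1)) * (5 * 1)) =-15680 / 12393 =-1.27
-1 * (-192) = 192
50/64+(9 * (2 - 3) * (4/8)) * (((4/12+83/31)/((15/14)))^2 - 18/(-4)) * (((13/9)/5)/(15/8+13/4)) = -1206725867/510636960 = -2.36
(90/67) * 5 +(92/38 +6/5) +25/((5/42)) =220.34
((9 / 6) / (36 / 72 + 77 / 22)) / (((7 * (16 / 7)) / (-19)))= -57 / 128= -0.45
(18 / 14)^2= 81 / 49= 1.65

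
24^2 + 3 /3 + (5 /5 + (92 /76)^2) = 209187 /361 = 579.47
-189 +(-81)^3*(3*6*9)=-86093631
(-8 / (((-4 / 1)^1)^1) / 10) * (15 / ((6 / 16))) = 8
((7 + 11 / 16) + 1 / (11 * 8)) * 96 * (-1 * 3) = -24390 / 11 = -2217.27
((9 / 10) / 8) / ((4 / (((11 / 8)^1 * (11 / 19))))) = 1089 / 48640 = 0.02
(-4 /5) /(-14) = 2 /35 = 0.06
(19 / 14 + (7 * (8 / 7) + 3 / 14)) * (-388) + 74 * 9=-21334 / 7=-3047.71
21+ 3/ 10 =213/ 10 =21.30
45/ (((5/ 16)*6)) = 24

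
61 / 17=3.59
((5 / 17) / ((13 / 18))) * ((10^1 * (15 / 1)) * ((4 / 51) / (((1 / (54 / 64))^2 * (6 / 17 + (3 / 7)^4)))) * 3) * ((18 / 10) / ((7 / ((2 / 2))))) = 506345175 / 74411584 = 6.80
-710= -710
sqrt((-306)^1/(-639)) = sqrt(2414)/71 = 0.69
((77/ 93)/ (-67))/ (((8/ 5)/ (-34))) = 0.26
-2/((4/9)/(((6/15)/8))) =-0.22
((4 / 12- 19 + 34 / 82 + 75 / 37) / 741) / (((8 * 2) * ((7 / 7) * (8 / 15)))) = -1775 / 691752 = -0.00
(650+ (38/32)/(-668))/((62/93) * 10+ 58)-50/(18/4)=-19773313/18661248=-1.06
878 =878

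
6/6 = 1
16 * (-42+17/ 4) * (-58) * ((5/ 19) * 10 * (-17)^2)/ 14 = 253106200/ 133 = 1903054.14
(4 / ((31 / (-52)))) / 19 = -208 / 589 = -0.35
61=61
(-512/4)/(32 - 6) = -64/13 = -4.92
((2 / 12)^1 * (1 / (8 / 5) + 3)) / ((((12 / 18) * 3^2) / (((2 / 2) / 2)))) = 29 / 576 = 0.05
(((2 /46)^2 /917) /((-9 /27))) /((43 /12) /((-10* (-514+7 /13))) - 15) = 2403000 /5828121228013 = 0.00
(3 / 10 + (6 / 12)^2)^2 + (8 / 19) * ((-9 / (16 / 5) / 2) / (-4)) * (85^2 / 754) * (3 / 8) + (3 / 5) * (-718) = -19710998617 / 45843200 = -429.97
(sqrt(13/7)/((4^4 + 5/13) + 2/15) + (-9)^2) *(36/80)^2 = 3159 *sqrt(91)/28011760 + 6561/400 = 16.40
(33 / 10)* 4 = 13.20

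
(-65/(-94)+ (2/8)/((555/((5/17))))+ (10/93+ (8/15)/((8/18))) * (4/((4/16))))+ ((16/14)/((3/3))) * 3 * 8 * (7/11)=7876594087/201619660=39.07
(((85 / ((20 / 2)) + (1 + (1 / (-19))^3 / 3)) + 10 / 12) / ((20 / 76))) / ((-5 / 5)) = -70876 / 1805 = -39.27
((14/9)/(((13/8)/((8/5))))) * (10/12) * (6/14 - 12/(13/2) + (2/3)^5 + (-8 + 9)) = -0.36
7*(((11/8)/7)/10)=11/80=0.14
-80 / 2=-40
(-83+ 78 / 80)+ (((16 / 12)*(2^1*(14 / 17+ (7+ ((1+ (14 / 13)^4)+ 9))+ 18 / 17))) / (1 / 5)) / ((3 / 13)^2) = 15459334349 / 3102840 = 4982.32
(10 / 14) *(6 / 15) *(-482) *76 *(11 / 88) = -9158 / 7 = -1308.29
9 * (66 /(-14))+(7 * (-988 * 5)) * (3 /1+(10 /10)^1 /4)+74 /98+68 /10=-27542869 /245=-112419.87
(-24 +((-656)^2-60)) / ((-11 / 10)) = -4302520 / 11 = -391138.18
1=1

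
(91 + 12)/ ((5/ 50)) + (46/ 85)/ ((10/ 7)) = 437911/ 425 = 1030.38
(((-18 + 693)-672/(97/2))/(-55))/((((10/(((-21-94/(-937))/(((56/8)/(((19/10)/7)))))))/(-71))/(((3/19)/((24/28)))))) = -89167293483/6998453000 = -12.74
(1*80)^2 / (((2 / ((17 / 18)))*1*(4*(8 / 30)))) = 8500 / 3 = 2833.33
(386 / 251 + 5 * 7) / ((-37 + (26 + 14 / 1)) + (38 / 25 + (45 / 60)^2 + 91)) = 1222800 / 3215561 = 0.38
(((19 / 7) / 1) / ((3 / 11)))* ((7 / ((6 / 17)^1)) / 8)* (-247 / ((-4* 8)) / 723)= 877591 / 3331584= 0.26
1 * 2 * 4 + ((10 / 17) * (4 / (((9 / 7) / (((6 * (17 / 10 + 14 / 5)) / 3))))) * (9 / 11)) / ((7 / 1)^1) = 1856 / 187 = 9.93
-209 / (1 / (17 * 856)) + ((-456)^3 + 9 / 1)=-97860175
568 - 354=214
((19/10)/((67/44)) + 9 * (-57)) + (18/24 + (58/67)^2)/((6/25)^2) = -1569889801/3232080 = -485.72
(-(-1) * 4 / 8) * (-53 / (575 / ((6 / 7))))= -159 / 4025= -0.04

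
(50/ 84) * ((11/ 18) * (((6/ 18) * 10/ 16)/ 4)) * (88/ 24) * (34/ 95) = 51425/ 2068416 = 0.02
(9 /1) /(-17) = -9 /17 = -0.53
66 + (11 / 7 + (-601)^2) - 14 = 2528782 / 7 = 361254.57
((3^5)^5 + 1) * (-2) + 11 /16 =-27113235502197 /16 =-1694577218887.31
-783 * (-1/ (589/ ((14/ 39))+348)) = 3654/ 9281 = 0.39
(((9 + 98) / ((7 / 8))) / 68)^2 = 45796 / 14161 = 3.23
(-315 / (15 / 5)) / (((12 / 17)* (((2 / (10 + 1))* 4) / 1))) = -6545 / 32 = -204.53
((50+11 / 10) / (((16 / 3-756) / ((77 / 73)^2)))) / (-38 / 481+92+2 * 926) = -59888829 / 1537145342960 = -0.00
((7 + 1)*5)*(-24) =-960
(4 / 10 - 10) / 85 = -0.11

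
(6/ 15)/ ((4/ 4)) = 2/ 5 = 0.40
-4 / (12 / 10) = -10 / 3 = -3.33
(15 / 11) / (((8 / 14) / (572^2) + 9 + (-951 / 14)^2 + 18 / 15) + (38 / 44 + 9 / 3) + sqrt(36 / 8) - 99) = 620113509068603550 / 2059723063538537362879 - 205364864454750 * sqrt(2) / 2059723063538537362879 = 0.00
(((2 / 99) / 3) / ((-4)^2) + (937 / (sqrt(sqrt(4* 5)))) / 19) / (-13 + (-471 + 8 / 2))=-937* sqrt(2)* 5^(3 / 4) / 91200 -1 / 1140480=-0.05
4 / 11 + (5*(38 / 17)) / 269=20382 / 50303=0.41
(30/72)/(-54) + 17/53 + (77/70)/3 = 116719/171720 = 0.68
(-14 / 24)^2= 49 / 144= 0.34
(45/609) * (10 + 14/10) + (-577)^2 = 67584758/203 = 332929.84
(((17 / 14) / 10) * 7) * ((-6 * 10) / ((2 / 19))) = -969 / 2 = -484.50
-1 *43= -43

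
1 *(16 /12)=1.33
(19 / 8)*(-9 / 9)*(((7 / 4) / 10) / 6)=-133 / 1920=-0.07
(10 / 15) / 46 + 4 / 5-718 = -247429 / 345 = -717.19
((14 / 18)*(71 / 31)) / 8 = 497 / 2232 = 0.22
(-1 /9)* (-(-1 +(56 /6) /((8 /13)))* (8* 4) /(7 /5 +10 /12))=13600 /603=22.55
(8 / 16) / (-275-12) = -1 / 574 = -0.00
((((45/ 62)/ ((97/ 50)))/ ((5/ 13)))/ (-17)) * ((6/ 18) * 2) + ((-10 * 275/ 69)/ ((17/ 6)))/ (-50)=285920/ 1175737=0.24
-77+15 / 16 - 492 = -9089 / 16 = -568.06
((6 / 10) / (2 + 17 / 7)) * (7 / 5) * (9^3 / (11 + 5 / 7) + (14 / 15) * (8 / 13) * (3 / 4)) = 49096677 / 4130750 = 11.89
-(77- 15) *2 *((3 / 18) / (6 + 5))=-62 / 33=-1.88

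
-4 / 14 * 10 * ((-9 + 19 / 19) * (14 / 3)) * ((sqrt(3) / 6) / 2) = 80 * sqrt(3) / 9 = 15.40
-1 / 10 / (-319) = 1 / 3190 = 0.00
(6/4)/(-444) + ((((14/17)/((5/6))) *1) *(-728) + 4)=-18000437/25160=-715.44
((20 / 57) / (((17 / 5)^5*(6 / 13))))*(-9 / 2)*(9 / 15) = -121875 / 26977283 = -0.00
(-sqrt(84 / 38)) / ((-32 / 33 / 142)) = 2343 * sqrt(798) / 304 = 217.72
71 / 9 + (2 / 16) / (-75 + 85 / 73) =3060863 / 388080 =7.89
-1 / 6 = -0.17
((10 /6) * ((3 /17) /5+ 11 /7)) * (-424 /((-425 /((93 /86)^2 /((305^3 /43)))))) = 292151688 /61702656903125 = 0.00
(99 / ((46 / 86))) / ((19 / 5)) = 21285 / 437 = 48.71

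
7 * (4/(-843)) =-28/843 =-0.03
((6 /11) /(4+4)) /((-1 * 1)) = -0.07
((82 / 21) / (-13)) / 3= -82 / 819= -0.10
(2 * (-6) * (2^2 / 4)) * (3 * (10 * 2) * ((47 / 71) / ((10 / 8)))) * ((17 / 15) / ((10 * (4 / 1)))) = -19176 / 1775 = -10.80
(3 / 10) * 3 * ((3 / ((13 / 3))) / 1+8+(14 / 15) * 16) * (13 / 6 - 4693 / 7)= -9946513 / 700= -14209.30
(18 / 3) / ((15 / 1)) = 2 / 5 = 0.40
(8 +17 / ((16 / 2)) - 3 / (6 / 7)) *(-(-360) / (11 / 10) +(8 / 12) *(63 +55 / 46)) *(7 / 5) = 104207593 / 30360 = 3432.40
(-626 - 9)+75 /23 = -14530 /23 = -631.74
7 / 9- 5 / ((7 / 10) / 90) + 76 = -35663 / 63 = -566.08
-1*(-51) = 51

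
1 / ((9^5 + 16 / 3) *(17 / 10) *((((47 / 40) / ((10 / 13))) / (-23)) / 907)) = -250332000 / 1840192081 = -0.14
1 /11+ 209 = 2300 /11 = 209.09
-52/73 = -0.71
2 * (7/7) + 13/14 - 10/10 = 27/14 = 1.93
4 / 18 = 2 / 9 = 0.22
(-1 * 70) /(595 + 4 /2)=-70 /597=-0.12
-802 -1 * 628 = -1430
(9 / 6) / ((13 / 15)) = 45 / 26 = 1.73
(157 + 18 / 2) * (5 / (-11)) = -830 / 11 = -75.45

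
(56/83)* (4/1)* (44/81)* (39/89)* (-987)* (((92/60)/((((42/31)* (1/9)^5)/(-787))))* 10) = 2463392958009984/7387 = 333476777854.34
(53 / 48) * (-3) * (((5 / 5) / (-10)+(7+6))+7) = -10547 / 160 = -65.92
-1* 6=-6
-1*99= -99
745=745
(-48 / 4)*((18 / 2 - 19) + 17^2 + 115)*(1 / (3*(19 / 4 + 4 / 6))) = -18912 / 65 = -290.95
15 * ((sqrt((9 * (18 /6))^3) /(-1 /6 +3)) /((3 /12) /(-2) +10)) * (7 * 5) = 2041200 * sqrt(3) /1343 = 2632.51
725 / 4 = 181.25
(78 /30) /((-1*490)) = -13 /2450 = -0.01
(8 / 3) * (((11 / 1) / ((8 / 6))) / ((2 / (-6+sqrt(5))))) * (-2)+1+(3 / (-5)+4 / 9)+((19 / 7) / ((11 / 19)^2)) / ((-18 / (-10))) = 581649 / 4235 - 22 * sqrt(5) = 88.15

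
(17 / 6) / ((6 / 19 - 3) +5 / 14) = -2261 / 1857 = -1.22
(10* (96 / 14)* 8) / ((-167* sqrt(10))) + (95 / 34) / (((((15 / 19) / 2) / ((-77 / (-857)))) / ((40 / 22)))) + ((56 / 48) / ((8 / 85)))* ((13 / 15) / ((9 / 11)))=269753953 / 18881424 - 384* sqrt(10) / 1169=13.25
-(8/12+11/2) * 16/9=-296/27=-10.96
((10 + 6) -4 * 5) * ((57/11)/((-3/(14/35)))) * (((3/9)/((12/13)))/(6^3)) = 247/53460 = 0.00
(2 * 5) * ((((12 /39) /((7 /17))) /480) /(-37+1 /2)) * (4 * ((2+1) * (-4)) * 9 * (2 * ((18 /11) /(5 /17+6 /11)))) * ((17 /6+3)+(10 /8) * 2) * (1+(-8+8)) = 6242400 /1042951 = 5.99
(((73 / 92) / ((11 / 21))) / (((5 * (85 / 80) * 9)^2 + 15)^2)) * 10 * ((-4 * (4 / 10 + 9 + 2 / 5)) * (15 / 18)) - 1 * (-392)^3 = 1057633398304073970176 / 17558077255785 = 60236288.00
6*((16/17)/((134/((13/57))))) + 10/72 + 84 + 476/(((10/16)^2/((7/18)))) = 3622917287/6492300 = 558.03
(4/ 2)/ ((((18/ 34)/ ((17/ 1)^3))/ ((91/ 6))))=7600411/ 27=281496.70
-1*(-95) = 95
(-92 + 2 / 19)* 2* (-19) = 3492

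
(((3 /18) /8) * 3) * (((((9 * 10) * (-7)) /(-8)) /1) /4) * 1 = 1.23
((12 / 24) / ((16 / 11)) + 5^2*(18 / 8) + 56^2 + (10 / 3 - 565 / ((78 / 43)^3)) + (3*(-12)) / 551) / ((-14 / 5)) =-16217926041995 / 14642776512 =-1107.57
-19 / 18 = -1.06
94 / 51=1.84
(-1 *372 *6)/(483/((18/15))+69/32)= -71424/12949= -5.52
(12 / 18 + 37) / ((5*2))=113 / 30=3.77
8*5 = 40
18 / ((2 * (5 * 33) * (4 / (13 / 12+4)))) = 61 / 880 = 0.07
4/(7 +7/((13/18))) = 52/217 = 0.24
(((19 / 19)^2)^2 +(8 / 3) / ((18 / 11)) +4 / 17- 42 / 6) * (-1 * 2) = 3796 / 459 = 8.27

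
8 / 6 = 4 / 3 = 1.33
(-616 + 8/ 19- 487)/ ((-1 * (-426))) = -6983/ 2698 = -2.59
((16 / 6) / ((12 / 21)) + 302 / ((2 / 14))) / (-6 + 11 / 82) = -521192 / 1443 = -361.19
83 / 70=1.19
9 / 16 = 0.56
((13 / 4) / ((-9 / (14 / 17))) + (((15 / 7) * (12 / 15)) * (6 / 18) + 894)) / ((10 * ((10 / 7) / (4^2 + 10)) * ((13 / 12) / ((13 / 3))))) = 4980391 / 765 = 6510.32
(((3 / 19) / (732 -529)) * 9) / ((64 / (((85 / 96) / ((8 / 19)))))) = 765 / 3325952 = 0.00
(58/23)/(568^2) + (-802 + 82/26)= -38530177383/48232288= -798.85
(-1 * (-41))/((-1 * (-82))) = 1/2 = 0.50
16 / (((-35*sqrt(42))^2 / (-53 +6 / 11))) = -4616 / 282975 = -0.02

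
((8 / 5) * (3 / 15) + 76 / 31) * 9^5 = 126837252 / 775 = 163660.97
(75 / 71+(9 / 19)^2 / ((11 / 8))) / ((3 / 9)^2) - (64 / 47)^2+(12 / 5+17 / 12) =483477768421 / 37368460140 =12.94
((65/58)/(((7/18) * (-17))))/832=-45/220864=-0.00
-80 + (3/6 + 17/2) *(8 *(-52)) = -3824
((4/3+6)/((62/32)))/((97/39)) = 4576/3007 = 1.52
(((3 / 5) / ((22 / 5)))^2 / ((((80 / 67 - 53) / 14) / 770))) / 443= -49245 / 5638061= -0.01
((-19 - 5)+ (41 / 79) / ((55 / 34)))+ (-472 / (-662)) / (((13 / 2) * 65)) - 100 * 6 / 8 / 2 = -29738981197 / 486109910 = -61.18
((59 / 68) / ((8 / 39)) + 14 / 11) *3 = 98781 / 5984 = 16.51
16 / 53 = 0.30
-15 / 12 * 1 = -5 / 4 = -1.25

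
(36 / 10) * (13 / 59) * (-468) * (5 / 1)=-109512 / 59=-1856.14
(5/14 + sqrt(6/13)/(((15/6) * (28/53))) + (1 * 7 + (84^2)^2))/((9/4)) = 106 * sqrt(78)/4095 + 1394040014/63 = 22127619.50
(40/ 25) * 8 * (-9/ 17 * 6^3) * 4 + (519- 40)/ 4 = -1949941/ 340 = -5735.12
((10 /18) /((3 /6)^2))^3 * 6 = 16000 /243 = 65.84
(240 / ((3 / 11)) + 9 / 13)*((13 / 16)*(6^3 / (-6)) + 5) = -1110553 / 52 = -21356.79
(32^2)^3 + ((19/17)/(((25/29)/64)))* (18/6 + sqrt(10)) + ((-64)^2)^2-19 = 35264* sqrt(10)/425 + 463470689717/425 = 1090519532.31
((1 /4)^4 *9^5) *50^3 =922640625 /32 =28832519.53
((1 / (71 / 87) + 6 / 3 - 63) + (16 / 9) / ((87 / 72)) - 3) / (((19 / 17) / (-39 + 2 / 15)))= 3753008281 / 1760445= 2131.85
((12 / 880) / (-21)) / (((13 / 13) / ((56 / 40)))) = -1 / 1100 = -0.00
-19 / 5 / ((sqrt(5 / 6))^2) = -114 / 25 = -4.56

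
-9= -9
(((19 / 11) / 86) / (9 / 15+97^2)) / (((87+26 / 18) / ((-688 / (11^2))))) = -855 / 6230778356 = -0.00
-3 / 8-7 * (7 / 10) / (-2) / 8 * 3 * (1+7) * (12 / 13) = 3333 / 520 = 6.41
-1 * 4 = -4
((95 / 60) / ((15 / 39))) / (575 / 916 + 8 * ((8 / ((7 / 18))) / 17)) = 0.40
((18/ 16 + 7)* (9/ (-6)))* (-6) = 585/ 8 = 73.12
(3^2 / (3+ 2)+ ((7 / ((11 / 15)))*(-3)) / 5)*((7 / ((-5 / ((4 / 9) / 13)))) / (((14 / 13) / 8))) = 384 / 275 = 1.40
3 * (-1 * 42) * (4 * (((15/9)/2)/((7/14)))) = -840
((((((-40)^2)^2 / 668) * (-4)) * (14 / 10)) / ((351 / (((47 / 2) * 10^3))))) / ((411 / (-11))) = 926464000000 / 24091587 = 38455.91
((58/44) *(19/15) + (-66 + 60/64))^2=28008365449/6969600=4018.65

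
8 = 8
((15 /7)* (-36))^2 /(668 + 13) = 97200 /11123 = 8.74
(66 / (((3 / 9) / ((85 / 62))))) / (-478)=-8415 / 14818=-0.57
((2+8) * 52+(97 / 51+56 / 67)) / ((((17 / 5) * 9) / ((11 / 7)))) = 98240725 / 3659607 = 26.84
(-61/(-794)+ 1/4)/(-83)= -519/131804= -0.00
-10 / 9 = -1.11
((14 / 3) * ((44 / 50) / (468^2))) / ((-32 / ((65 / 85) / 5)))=-77 / 859248000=-0.00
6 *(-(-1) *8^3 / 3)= 1024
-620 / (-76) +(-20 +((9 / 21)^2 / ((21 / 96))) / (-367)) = -11.84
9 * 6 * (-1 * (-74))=3996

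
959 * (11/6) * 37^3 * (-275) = -146943086675/6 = -24490514445.83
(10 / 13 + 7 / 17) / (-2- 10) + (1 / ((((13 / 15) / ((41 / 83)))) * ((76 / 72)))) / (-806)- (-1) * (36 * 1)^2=728049320007 / 561809404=1295.90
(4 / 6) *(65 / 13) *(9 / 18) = 5 / 3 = 1.67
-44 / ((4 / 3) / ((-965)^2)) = -30730425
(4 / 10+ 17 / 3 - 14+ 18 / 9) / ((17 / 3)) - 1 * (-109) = 9176 / 85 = 107.95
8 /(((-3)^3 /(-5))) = 40 /27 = 1.48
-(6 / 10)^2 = -9 / 25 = -0.36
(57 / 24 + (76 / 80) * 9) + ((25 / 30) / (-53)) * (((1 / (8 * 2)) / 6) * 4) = 416873 / 38160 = 10.92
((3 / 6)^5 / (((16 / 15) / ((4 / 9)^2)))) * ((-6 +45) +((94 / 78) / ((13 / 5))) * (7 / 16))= 1590065 / 7008768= 0.23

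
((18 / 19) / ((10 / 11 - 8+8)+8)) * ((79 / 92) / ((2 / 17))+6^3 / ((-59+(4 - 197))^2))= 6517929 / 8393896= 0.78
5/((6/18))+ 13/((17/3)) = 294/17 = 17.29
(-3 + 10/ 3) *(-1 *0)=0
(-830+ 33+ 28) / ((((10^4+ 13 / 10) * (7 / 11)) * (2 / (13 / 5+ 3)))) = -33836 / 100013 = -0.34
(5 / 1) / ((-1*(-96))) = 0.05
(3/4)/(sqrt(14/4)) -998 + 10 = -987.60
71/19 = 3.74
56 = 56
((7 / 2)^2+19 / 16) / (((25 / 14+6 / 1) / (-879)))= -1322895 / 872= -1517.08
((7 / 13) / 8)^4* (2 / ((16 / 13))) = 2401 / 71991296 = 0.00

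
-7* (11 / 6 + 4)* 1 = -245 / 6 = -40.83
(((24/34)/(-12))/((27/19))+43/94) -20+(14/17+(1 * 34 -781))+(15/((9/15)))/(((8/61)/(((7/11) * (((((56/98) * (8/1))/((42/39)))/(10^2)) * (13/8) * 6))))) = -9508977521/13288968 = -715.55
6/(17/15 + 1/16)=1440/287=5.02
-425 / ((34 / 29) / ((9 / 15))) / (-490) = 0.44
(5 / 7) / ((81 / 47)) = 235 / 567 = 0.41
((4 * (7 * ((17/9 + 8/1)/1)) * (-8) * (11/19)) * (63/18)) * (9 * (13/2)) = -4988984/19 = -262578.11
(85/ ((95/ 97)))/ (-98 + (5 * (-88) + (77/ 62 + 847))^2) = 6338756/ 12165130171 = 0.00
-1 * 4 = -4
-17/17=-1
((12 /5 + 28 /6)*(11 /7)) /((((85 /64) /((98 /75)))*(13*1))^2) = 6552584192 /103023984375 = 0.06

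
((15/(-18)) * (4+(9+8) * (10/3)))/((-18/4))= 910/81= 11.23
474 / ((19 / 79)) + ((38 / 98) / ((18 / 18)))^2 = 89914705 / 45619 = 1970.99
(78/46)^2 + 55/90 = 33197/9522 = 3.49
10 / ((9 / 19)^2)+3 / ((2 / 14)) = 5311 / 81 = 65.57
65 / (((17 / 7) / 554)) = 252070 / 17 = 14827.65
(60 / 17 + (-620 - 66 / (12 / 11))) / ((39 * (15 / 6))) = -6.94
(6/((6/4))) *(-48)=-192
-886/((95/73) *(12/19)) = -1077.97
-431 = -431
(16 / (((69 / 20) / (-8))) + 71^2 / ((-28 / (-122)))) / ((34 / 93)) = 656633599 / 10948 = 59977.49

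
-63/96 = -21/32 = -0.66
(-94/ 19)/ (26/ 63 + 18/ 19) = -2961/ 814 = -3.64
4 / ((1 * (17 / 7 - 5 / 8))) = 2.22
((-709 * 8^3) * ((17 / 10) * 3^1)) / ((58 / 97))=-448950144 / 145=-3096207.89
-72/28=-18/7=-2.57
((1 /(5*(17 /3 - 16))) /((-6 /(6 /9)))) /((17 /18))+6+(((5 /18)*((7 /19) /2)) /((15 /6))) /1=5427517 /901170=6.02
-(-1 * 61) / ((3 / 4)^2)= 976 / 9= 108.44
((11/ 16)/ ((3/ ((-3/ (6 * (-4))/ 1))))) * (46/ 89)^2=5819/ 760416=0.01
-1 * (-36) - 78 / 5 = 102 / 5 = 20.40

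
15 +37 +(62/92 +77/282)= 171707/3243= 52.95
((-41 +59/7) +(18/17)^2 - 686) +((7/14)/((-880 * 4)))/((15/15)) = -10217872103/14241920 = -717.45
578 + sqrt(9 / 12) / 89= sqrt(3) / 178 + 578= 578.01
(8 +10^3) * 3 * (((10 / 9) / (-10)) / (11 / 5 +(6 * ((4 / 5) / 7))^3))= -14406000 / 108149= -133.21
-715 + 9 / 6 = -1427 / 2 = -713.50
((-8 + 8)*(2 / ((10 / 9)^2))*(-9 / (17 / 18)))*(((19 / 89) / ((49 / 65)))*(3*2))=0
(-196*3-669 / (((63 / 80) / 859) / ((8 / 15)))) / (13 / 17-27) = 208728890 / 14049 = 14857.21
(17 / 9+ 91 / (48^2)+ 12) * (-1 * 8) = -10697 / 96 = -111.43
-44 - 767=-811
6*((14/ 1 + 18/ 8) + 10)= 315/ 2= 157.50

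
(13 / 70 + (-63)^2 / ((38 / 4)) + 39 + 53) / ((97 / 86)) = 29165481 / 64505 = 452.14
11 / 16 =0.69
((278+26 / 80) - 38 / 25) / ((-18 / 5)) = -55361 / 720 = -76.89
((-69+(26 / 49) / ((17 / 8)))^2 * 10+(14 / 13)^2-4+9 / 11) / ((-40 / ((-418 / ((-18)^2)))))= 1158386828242541 / 759891721680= 1524.41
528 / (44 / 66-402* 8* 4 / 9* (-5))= 792 / 10721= 0.07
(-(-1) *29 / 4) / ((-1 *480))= -29 / 1920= -0.02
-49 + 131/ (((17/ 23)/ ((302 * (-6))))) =-5460389/ 17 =-321199.35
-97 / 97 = -1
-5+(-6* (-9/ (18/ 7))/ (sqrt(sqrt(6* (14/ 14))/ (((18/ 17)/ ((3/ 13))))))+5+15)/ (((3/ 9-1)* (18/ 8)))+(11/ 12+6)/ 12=-14* sqrt(221)* 6^(1/ 4)/ 17-2557/ 144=-36.92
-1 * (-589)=589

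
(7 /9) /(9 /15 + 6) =35 /297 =0.12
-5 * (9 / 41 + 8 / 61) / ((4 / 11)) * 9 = -434115 / 10004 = -43.39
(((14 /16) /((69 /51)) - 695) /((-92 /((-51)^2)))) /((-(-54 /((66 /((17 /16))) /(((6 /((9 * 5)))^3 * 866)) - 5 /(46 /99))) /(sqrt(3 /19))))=4780292161095 * sqrt(57) /12812532352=2816.81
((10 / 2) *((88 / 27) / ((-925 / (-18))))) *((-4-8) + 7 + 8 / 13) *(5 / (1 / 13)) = -3344 / 37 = -90.38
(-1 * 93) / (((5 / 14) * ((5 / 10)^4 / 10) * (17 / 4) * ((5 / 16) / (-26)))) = 69328896 / 85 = 815634.07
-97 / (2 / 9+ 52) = -873 / 470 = -1.86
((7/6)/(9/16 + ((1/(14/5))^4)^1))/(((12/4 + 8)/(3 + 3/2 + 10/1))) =974806/366861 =2.66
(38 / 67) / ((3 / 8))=304 / 201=1.51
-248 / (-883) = 248 / 883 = 0.28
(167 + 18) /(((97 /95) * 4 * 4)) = 17575 /1552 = 11.32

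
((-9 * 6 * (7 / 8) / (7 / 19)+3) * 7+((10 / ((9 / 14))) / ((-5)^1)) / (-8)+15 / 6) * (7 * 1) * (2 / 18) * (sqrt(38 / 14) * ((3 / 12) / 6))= -31459 * sqrt(133) / 7776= -46.66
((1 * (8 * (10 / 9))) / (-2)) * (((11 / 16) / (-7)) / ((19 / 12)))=110 / 399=0.28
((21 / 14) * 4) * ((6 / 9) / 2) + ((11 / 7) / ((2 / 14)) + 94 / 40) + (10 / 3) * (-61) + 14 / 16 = -22453 / 120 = -187.11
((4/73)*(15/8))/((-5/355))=-1065/146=-7.29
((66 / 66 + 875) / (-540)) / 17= -73 / 765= -0.10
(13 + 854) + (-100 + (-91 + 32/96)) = 2029/3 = 676.33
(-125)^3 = -1953125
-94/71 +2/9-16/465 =-112528/99045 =-1.14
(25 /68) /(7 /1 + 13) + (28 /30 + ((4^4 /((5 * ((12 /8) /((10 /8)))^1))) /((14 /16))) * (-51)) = -70997459 /28560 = -2485.91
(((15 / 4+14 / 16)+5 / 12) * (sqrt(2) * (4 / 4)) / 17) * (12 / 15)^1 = 121 * sqrt(2) / 510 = 0.34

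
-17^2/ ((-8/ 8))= 289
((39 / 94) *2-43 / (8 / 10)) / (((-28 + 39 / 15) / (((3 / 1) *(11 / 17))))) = 1641585 / 405892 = 4.04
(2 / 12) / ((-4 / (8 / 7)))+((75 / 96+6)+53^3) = 100049869 / 672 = 148883.73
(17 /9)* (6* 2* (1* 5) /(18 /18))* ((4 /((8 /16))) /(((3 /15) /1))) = 13600 /3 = 4533.33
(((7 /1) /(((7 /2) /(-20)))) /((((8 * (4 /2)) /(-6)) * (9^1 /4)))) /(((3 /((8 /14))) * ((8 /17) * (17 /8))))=80 /63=1.27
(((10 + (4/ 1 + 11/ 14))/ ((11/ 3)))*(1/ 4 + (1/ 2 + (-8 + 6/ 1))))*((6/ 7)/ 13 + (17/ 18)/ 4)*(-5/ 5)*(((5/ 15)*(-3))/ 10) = -136551/ 896896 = -0.15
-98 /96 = -49 /48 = -1.02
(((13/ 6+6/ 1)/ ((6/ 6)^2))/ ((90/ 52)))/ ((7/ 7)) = 4.72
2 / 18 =1 / 9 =0.11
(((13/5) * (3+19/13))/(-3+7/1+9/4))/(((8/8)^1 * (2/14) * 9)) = 1624/1125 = 1.44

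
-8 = -8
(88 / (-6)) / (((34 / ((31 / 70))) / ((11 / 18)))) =-3751 / 32130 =-0.12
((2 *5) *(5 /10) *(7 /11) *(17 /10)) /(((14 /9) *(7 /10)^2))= 3825 /539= 7.10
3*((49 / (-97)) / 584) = -147 / 56648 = -0.00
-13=-13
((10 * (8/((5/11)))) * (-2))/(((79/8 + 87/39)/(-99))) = 3624192/1259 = 2878.63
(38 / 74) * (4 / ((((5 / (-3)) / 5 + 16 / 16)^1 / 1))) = 3.08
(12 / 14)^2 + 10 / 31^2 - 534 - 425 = -45123265 / 47089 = -958.25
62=62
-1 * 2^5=-32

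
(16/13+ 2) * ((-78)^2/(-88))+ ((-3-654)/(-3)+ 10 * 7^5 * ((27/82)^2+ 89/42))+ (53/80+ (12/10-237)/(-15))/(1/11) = 374545.92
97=97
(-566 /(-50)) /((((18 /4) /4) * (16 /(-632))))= -89428 /225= -397.46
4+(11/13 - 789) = -10194/13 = -784.15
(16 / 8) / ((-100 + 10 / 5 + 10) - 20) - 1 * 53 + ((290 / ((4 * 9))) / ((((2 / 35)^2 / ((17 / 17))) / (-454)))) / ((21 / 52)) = -149766113 / 54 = -2773446.54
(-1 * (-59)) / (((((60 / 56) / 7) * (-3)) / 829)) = -4793278 / 45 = -106517.29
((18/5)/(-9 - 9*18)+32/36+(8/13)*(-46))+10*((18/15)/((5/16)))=121822/11115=10.96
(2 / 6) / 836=1 / 2508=0.00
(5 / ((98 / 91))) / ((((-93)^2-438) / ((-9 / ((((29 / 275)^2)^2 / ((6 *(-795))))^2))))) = -72560944044758262634277343750 / 9584221025919799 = -7570875488839.70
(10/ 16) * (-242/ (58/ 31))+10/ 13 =-241495/ 3016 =-80.07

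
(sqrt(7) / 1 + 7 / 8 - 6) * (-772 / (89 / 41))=881.72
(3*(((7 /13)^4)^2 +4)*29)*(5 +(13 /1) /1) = 5118764914710 /815730721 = 6275.07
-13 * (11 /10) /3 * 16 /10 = -572 /75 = -7.63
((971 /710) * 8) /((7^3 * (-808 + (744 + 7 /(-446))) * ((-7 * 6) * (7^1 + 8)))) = 866132 /1095101442225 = 0.00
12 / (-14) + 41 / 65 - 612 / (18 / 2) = -31043 / 455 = -68.23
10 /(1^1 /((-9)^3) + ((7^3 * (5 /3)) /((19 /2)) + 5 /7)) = 484785 /2951776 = 0.16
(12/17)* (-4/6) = -8/17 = -0.47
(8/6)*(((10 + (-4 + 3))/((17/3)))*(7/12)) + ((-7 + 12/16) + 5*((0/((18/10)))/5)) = -341/68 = -5.01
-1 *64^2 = -4096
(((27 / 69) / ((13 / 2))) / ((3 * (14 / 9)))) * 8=216 / 2093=0.10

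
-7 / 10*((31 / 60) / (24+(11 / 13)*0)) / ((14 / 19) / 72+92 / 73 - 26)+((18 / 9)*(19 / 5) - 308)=-21196060843 / 70559600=-300.40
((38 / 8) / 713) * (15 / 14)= 285 / 39928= 0.01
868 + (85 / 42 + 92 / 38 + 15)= 708181 / 798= 887.44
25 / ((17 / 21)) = 30.88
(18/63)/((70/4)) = 4/245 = 0.02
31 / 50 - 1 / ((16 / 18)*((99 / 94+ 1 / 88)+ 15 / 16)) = 48091 / 828050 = 0.06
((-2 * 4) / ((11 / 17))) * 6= -816 / 11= -74.18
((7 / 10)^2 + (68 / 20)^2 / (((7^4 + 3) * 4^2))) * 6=1414419 / 480800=2.94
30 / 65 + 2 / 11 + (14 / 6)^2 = 7835 / 1287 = 6.09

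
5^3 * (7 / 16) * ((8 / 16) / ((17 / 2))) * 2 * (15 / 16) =13125 / 2176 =6.03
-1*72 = -72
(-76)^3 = -438976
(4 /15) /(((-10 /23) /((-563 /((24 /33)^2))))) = 1566829 /2400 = 652.85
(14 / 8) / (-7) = -1 / 4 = -0.25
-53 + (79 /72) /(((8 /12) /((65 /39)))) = -50.26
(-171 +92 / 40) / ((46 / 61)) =-102907 / 460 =-223.71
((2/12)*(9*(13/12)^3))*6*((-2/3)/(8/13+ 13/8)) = -28561/8388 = -3.40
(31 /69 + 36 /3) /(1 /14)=12026 /69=174.29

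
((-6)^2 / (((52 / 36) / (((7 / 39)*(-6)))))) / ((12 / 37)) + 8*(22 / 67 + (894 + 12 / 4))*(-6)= -488638614 / 11323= -43154.52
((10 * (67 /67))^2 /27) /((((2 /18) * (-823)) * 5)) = -20 /2469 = -0.01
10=10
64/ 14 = 32/ 7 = 4.57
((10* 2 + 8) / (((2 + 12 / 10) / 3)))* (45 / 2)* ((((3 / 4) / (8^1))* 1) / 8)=14175 / 2048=6.92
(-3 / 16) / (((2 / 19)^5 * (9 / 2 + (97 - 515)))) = 7428297 / 211712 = 35.09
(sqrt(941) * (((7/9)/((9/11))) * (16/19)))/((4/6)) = 616 * sqrt(941)/513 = 36.83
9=9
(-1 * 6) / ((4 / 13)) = -39 / 2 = -19.50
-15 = -15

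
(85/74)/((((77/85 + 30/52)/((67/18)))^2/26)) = 6056705253625/32183970813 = 188.19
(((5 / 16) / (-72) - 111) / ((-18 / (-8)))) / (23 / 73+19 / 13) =-121355273 / 4370112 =-27.77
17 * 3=51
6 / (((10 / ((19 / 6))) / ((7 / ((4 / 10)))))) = 133 / 4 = 33.25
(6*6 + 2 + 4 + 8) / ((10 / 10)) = 50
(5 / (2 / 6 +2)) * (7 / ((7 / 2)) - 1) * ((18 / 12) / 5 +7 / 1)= 219 / 14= 15.64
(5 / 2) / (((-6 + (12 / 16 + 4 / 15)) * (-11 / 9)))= 1350 / 3289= 0.41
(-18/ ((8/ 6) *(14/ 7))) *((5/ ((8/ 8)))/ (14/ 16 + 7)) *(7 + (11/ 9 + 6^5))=-700580/ 21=-33360.95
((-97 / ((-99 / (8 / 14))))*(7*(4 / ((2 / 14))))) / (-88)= -1.25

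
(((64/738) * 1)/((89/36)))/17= 128/62033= 0.00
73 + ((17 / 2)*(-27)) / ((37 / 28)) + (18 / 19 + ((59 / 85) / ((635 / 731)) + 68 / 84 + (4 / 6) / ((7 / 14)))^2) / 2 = -33292183715466 / 347247289375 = -95.87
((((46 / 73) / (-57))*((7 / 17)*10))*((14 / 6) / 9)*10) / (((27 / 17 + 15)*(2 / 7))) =-394450 / 15840927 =-0.02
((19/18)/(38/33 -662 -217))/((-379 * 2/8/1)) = 418/32937753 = 0.00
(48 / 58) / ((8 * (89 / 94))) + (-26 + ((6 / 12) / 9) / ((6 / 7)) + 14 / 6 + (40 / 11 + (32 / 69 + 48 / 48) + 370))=24796504327 / 70523244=351.61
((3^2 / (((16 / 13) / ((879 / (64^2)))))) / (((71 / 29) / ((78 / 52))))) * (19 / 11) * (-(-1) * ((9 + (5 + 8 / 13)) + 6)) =876151161 / 25591808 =34.24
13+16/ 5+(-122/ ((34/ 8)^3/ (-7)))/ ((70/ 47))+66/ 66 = 606006/ 24565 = 24.67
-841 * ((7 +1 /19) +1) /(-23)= 128673 /437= 294.45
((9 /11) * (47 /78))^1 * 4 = 282 /143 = 1.97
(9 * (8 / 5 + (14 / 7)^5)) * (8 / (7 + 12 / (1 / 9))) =12096 / 575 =21.04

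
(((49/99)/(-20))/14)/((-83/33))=7/9960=0.00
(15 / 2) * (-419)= -6285 / 2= -3142.50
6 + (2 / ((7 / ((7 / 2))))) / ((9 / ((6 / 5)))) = 92 / 15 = 6.13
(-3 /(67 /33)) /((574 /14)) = -99 /2747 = -0.04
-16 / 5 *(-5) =16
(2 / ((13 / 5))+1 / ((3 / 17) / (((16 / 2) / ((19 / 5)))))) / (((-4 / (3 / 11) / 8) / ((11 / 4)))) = -4705 / 247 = -19.05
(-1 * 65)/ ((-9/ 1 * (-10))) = -13/ 18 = -0.72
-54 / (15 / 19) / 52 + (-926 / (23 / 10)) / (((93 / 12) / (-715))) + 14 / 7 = 3442931457 / 92690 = 37144.58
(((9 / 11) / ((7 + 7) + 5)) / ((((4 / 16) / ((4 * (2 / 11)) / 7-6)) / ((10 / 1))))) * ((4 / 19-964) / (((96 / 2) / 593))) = 5282135640 / 43681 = 120925.25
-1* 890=-890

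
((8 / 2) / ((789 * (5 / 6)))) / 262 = 4 / 172265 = 0.00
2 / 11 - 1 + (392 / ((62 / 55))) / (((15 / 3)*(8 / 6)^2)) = 52245 / 1364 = 38.30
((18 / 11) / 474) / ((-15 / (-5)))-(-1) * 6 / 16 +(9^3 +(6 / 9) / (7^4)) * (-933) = -11353010010593 / 16691752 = -680156.88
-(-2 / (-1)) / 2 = -1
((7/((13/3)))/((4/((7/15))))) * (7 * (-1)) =-343/260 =-1.32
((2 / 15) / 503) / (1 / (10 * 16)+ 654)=64 / 157903269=0.00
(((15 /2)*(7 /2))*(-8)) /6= -35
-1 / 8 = -0.12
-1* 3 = -3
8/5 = 1.60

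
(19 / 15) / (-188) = -19 / 2820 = -0.01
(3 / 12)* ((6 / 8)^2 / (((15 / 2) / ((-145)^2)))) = 12615 / 32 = 394.22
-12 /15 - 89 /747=-3433 /3735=-0.92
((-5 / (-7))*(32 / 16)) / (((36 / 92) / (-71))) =-16330 / 63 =-259.21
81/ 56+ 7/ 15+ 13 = 14.91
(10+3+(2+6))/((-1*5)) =-21/5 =-4.20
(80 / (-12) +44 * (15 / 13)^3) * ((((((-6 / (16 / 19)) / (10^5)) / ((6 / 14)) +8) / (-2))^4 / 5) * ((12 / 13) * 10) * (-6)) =-50523741422993137428469288614357 / 292464640000000000000000000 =-172751.62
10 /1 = 10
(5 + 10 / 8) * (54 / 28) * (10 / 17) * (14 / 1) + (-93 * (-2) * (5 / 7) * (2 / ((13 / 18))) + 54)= 1612521 / 3094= 521.18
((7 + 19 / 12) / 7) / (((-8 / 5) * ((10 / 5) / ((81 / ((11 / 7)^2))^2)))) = -386322615 / 937024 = -412.29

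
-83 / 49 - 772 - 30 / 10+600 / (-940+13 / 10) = -17025926 / 21903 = -777.33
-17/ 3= -5.67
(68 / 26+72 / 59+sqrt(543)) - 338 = -256304 / 767+sqrt(543) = -310.86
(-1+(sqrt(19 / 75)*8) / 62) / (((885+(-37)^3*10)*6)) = 0.00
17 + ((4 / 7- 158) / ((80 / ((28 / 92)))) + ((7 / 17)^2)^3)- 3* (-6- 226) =15820088197801 / 22206563480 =712.41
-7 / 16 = -0.44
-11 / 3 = -3.67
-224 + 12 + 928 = 716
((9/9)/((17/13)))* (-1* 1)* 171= -2223/17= -130.76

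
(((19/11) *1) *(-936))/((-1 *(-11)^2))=17784/1331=13.36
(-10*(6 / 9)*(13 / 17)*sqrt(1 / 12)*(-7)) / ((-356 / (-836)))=24.19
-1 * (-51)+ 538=589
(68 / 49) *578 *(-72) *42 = -16979328 / 7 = -2425618.29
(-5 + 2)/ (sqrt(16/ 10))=-3 * sqrt(10)/ 4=-2.37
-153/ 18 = -17/ 2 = -8.50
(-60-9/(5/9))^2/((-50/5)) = -580.64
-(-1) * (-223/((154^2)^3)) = -0.00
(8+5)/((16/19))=247/16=15.44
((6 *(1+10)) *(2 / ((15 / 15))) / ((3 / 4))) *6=1056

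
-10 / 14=-5 / 7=-0.71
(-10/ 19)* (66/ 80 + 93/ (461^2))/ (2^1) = -7016913/ 32303192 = -0.22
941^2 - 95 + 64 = 885450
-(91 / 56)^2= -169 / 64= -2.64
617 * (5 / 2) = 3085 / 2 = 1542.50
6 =6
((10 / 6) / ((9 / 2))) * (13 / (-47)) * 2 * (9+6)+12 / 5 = -1424 / 2115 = -0.67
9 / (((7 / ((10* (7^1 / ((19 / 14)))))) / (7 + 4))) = 13860 / 19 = 729.47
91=91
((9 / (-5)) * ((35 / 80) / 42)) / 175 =-3 / 28000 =-0.00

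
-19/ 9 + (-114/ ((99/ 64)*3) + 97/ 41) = -24.31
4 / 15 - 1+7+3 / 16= 1549 / 240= 6.45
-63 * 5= -315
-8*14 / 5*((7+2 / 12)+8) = -5096 / 15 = -339.73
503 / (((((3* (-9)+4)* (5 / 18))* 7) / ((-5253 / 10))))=23780331 / 4025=5908.16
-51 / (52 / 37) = -1887 / 52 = -36.29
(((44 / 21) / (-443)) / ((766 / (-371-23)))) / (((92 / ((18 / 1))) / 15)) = 195030 / 27316709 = 0.01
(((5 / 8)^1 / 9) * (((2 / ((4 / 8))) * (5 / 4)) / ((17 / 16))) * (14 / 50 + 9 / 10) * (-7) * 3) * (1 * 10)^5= -809803.92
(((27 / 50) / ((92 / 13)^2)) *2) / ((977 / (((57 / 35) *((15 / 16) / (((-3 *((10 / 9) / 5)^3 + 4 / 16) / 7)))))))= 189606339 / 174482820800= 0.00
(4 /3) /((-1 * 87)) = -4 /261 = -0.02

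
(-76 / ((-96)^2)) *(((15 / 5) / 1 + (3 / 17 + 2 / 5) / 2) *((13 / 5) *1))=-0.07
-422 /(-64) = 211 /32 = 6.59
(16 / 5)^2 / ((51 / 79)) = 20224 / 1275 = 15.86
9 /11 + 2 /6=38 /33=1.15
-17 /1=-17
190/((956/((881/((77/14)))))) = 83695/2629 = 31.84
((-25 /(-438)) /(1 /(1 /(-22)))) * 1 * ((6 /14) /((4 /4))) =-25 /22484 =-0.00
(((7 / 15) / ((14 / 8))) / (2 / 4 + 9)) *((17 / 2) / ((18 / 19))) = 0.25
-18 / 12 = -3 / 2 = -1.50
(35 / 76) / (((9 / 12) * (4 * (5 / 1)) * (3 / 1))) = 7 / 684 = 0.01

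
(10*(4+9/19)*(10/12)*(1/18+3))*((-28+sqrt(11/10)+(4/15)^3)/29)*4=-176595320/401679+23375*sqrt(110)/14877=-423.16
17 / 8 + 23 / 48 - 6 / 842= 52481 / 20208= 2.60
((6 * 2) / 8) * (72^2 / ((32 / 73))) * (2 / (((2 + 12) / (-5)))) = -88695 / 7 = -12670.71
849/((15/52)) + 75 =15091/5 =3018.20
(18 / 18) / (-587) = -1 / 587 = -0.00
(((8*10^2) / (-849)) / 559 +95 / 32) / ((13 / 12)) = 45060545 / 16452488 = 2.74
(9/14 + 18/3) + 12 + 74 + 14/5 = 6681/70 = 95.44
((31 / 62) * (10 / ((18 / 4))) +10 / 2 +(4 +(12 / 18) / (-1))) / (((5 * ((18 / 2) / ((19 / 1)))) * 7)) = 323 / 567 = 0.57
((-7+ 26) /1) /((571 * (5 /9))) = 171 /2855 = 0.06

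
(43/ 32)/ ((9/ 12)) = 43/ 24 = 1.79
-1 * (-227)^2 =-51529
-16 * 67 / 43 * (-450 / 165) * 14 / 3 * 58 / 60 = 435232 / 1419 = 306.72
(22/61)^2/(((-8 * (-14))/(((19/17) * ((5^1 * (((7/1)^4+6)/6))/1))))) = 27668465/10627176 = 2.60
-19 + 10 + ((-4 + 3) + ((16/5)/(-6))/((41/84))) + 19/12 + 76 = 163567/2460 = 66.49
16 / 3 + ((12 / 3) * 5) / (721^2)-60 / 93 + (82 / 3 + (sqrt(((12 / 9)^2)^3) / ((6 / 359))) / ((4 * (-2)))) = 18657143710 / 1305320751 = 14.29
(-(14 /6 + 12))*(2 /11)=-86 /33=-2.61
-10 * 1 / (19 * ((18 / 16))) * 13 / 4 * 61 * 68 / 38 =-539240 / 3249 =-165.97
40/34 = 20/17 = 1.18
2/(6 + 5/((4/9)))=8/69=0.12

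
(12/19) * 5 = 60/19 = 3.16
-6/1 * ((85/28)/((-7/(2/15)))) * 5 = 85/49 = 1.73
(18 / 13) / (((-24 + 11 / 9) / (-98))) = 15876 / 2665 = 5.96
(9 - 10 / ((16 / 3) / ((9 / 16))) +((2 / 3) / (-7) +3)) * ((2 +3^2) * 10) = 1604075 / 1344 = 1193.51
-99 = -99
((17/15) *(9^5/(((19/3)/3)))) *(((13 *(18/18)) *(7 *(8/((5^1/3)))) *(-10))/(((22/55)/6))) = -39462682896/19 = -2076983310.32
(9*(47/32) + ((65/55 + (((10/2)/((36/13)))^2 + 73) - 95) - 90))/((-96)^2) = -2689805/262766592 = -0.01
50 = 50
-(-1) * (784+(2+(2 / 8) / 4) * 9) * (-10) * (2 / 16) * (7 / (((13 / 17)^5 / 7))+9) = -2340741909575 / 11881376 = -197009.33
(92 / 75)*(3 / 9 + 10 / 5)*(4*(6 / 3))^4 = 11723.66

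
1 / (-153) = -1 / 153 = -0.01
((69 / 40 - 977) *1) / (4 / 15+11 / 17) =-1989561 / 1864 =-1067.36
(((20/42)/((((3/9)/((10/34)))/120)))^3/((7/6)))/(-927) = -144000000000/1214999639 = -118.52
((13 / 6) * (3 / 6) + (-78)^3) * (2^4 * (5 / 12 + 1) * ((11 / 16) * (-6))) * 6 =1064892257 / 4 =266223064.25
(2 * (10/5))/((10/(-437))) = -874/5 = -174.80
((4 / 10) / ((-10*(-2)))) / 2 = 0.01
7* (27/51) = 63/17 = 3.71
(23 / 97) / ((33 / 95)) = 2185 / 3201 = 0.68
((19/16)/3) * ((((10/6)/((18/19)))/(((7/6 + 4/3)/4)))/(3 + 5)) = 361/2592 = 0.14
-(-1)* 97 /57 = 97 /57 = 1.70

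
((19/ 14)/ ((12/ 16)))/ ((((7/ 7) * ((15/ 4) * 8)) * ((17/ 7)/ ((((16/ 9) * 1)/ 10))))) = 152/ 34425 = 0.00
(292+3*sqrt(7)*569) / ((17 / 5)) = 1460 / 17+8535*sqrt(7) / 17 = 1414.21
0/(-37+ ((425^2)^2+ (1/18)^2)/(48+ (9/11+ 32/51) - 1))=0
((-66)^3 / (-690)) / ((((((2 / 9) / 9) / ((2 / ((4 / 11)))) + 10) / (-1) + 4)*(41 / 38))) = -64.31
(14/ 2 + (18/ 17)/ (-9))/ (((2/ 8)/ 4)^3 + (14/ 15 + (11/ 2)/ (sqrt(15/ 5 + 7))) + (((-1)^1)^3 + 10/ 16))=-246701445120/ 174100380943 + 242913116160*sqrt(10)/ 174100380943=3.00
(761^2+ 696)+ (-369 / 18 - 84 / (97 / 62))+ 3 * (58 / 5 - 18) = 562331901 / 970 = 579723.61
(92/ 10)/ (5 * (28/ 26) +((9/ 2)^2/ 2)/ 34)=162656/ 100465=1.62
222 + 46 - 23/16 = 4265/16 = 266.56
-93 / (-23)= 93 / 23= 4.04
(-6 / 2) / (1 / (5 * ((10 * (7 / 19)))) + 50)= -1050 / 17519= -0.06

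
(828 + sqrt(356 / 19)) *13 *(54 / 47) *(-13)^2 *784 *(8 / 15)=496065024 *sqrt(1691) / 4465 + 205370919936 / 235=878487469.38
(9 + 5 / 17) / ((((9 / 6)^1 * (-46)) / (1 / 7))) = -158 / 8211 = -0.02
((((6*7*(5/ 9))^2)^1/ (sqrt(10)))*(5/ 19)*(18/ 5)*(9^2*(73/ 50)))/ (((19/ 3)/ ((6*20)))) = 41722128*sqrt(10)/ 361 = 365476.32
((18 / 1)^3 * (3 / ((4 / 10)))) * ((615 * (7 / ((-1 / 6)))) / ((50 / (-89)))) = 2011051476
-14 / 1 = -14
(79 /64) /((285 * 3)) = 79 /54720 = 0.00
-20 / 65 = -0.31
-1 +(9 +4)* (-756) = -9829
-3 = -3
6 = 6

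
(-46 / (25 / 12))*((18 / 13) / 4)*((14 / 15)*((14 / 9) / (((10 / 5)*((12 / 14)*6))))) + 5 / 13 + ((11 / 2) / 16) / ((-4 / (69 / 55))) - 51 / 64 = -230243 / 144000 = -1.60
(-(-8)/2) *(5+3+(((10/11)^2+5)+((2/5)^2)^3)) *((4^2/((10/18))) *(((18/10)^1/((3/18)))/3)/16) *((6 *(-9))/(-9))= 101664858672/47265625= 2150.93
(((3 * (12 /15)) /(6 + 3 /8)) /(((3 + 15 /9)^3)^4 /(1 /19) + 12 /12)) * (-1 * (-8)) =136048896 /91560668531275525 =0.00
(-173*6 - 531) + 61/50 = -78389/50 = -1567.78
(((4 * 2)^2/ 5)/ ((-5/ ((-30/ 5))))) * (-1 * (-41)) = 15744/ 25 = 629.76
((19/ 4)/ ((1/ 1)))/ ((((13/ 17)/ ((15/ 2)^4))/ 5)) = 81759375/ 832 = 98268.48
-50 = -50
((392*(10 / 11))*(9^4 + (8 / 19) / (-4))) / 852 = 122163860 / 44517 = 2744.21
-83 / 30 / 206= -83 / 6180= -0.01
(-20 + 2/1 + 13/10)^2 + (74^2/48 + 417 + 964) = 133048/75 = 1773.97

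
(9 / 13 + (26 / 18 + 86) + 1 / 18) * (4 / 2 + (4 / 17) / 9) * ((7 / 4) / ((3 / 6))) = 2487905 / 3978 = 625.42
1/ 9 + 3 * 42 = 1135/ 9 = 126.11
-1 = -1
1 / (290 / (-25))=-5 / 58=-0.09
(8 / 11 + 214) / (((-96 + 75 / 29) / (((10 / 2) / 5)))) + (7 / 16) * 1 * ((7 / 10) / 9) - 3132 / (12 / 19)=-7884838667 / 1589280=-4961.26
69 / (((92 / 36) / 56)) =1512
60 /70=6 /7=0.86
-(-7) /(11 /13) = 8.27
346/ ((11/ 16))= 5536/ 11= 503.27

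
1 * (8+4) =12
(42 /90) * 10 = 14 /3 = 4.67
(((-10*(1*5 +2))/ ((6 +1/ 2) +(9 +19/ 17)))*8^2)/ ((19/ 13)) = -396032/ 2147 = -184.46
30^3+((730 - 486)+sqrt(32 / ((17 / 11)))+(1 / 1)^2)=4 *sqrt(374) / 17+27245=27249.55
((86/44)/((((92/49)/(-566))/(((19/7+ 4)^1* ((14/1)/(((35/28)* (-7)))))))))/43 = 186214/1265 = 147.20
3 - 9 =-6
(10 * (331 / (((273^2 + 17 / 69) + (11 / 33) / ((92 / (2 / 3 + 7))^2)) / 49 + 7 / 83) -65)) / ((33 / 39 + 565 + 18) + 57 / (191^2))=-2697798635158777670 / 2431376032864106769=-1.11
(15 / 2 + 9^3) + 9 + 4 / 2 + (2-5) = 1489 / 2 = 744.50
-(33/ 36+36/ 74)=-623/ 444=-1.40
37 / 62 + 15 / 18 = 133 / 93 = 1.43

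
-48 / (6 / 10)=-80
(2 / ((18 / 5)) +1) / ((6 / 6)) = 1.56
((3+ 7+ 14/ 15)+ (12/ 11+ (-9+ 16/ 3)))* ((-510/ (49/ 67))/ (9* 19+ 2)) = -448766/ 13321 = -33.69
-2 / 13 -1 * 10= -132 / 13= -10.15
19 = 19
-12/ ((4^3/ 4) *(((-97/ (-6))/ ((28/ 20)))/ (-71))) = 4473/ 970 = 4.61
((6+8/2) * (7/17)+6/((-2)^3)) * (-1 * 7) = -1603/68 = -23.57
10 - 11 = -1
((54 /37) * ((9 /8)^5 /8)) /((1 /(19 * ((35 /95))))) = 11160261 /4849664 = 2.30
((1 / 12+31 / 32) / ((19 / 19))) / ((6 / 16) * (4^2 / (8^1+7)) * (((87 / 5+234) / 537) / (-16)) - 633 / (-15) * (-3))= -451975 / 54392388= -0.01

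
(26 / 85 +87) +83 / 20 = 6219 / 68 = 91.46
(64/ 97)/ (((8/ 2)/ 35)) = 560/ 97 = 5.77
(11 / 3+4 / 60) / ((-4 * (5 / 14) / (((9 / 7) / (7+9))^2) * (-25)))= 27 / 40000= 0.00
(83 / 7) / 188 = 83 / 1316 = 0.06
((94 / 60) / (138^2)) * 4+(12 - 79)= -9569563 / 142830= -67.00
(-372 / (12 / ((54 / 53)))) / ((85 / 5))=-1674 / 901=-1.86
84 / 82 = 42 / 41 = 1.02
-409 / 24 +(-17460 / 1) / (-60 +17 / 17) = 394909 / 1416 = 278.89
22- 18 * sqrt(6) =-22.09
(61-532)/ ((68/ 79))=-37209/ 68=-547.19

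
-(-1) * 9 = 9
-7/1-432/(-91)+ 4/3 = -251/273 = -0.92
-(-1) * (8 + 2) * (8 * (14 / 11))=1120 / 11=101.82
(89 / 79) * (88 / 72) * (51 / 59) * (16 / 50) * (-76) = -10118944 / 349575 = -28.95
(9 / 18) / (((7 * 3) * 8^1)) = 1 / 336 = 0.00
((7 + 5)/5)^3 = 1728/125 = 13.82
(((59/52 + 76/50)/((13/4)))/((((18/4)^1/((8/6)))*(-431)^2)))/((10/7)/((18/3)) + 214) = 193256/31778965550475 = 0.00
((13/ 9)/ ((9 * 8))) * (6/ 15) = 13/ 1620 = 0.01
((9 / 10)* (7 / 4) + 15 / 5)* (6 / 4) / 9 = 61 / 80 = 0.76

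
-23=-23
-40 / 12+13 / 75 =-79 / 25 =-3.16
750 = 750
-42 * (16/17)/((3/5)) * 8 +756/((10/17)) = 64442/85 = 758.14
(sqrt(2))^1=sqrt(2)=1.41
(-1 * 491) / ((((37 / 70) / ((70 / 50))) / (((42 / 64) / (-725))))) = 1.18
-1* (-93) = 93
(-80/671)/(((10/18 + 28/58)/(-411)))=8581680/181841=47.19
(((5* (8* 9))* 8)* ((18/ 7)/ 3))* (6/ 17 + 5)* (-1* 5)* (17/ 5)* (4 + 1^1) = -1123200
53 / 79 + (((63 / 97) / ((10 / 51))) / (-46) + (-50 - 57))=-375061827 / 3524980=-106.40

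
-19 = -19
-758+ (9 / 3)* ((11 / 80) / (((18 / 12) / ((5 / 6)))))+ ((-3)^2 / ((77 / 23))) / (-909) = -282873925 / 373296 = -757.77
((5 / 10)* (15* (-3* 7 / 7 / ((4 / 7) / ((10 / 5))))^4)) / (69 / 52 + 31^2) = 37923795 / 400328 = 94.73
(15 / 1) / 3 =5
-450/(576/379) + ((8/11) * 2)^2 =-1138283/3872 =-293.98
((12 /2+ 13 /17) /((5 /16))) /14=184 /119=1.55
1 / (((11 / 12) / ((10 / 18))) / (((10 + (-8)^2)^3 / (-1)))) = -8104480 / 33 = -245590.30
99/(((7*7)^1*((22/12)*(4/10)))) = 135/49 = 2.76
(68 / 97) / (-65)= -68 / 6305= -0.01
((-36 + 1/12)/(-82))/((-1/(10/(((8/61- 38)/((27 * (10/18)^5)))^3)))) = 119419935302734375/507501556484111548128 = 0.00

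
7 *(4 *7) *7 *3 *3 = 12348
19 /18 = 1.06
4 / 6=2 / 3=0.67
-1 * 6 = -6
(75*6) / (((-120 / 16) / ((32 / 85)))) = -384 / 17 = -22.59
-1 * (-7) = 7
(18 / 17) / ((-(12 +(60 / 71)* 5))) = -71 / 1088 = -0.07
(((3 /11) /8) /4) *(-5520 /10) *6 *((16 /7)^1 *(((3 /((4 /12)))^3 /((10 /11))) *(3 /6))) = -905418 /35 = -25869.09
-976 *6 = -5856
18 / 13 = 1.38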